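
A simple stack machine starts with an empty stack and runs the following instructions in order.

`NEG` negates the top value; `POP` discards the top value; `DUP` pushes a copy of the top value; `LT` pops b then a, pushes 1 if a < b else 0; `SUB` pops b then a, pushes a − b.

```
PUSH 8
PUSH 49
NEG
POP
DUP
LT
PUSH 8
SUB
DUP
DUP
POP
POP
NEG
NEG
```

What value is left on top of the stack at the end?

PUSH 8   8
PUSH 49  8 49
NEG      8 -49
POP      8
DUP      8 8
LT       0
PUSH 8   0 8
SUB      -8
DUP      -8 -8
DUP      -8 -8 -8
POP      -8 -8
POP      -8
NEG      8
NEG      -8

-8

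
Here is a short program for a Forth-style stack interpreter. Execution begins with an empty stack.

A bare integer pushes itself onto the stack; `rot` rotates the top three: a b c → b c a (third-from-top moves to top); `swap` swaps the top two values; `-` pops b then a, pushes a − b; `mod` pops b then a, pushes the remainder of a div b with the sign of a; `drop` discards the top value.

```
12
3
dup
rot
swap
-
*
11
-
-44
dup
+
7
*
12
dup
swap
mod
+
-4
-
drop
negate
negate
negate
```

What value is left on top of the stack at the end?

12     -> [12]
3      -> [12, 3]
dup    -> [12, 3, 3]
rot    -> [3, 3, 12]
swap   -> [3, 12, 3]
-      -> [3, 9]
*      -> [27]
11     -> [27, 11]
-      -> [16]
-44    -> [16, -44]
dup    -> [16, -44, -44]
+      -> [16, -88]
7      -> [16, -88, 7]
*      -> [16, -616]
12     -> [16, -616, 12]
dup    -> [16, -616, 12, 12]
swap   -> [16, -616, 12, 12]
mod    -> [16, -616, 0]
+      -> [16, -616]
-4     -> [16, -616, -4]
-      -> [16, -612]
drop   -> [16]
negate -> [-16]
negate -> [16]
negate -> [-16]

-16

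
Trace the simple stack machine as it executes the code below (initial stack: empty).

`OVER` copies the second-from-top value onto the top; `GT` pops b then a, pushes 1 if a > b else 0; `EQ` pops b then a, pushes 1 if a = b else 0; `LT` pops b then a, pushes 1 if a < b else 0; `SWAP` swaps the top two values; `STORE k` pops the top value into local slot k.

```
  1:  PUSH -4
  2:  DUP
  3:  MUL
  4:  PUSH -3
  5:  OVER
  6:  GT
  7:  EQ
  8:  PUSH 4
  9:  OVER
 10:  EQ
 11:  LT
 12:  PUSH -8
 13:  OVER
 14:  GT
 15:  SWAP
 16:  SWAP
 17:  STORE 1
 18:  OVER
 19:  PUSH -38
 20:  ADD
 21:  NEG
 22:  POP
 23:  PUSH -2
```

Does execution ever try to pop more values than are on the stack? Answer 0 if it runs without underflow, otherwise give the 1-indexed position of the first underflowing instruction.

18

PUSH -4  [-4]
DUP      [-4, -4]
MUL      [16]
PUSH -3  [16, -3]
OVER     [16, -3, 16]
GT       [16, 0]
EQ       [0]
PUSH 4   [0, 4]
OVER     [0, 4, 0]
EQ       [0, 0]
LT       [0]
PUSH -8  [0, -8]
OVER     [0, -8, 0]
GT       [0, 0]
SWAP     [0, 0]
SWAP     [0, 0]
STORE 1  [0]
OVER  — needs 2 operands, stack has 1 → underflow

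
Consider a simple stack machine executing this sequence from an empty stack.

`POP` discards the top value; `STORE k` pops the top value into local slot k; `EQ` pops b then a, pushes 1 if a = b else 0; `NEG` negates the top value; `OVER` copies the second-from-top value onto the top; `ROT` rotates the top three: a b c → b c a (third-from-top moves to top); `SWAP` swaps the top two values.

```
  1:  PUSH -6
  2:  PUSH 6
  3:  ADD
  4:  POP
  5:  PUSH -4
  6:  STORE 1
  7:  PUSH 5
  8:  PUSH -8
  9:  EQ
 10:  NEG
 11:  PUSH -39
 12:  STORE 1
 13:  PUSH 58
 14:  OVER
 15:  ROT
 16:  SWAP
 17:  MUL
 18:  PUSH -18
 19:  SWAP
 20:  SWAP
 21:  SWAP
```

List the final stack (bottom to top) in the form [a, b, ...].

[58, -18, 0]

PUSH -6  → [-6]
PUSH 6   → [-6, 6]
ADD      → [0]
POP      → []
PUSH -4  → [-4]
STORE 1  → []
PUSH 5   → [5]
PUSH -8  → [5, -8]
EQ       → [0]
NEG      → [0]
PUSH -39 → [0, -39]
STORE 1  → [0]
PUSH 58  → [0, 58]
OVER     → [0, 58, 0]
ROT      → [58, 0, 0]
SWAP     → [58, 0, 0]
MUL      → [58, 0]
PUSH -18 → [58, 0, -18]
SWAP     → [58, -18, 0]
SWAP     → [58, 0, -18]
SWAP     → [58, -18, 0]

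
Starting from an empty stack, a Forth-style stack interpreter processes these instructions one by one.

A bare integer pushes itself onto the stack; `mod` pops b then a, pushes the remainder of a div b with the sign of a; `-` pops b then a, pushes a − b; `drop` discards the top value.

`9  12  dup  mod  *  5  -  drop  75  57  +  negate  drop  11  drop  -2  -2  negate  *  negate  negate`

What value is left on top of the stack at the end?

9      : 9
12     : 9 12
dup    : 9 12 12
mod    : 9 0
*      : 0
5      : 0 5
-      : -5
drop   : (empty)
75     : 75
57     : 75 57
+      : 132
negate : -132
drop   : (empty)
11     : 11
drop   : (empty)
-2     : -2
-2     : -2 -2
negate : -2 2
*      : -4
negate : 4
negate : -4

-4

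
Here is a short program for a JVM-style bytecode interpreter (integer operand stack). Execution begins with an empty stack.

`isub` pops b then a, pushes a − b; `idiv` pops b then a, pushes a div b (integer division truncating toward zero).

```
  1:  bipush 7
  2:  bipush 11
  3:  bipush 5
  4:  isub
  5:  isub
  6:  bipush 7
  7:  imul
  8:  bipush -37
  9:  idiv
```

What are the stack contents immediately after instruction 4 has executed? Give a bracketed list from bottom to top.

bipush 7  -> [7]
bipush 11 -> [7, 11]
bipush 5  -> [7, 11, 5]
isub      -> [7, 6]

[7, 6]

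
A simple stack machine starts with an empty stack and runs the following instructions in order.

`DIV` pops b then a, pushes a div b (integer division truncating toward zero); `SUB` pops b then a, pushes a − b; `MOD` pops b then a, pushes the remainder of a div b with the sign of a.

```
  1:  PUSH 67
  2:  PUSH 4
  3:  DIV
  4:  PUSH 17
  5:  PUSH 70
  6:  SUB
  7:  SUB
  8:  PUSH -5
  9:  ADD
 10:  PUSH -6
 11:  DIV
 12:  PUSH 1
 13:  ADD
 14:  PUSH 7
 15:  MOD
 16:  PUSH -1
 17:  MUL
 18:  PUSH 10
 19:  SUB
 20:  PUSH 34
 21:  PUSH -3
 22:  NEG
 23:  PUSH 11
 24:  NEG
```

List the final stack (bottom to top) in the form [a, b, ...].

PUSH 67 → 67
PUSH 4  → 67 4
DIV     → 16
PUSH 17 → 16 17
PUSH 70 → 16 17 70
SUB     → 16 -53
SUB     → 69
PUSH -5 → 69 -5
ADD     → 64
PUSH -6 → 64 -6
DIV     → -10
PUSH 1  → -10 1
ADD     → -9
PUSH 7  → -9 7
MOD     → -2
PUSH -1 → -2 -1
MUL     → 2
PUSH 10 → 2 10
SUB     → -8
PUSH 34 → -8 34
PUSH -3 → -8 34 -3
NEG     → -8 34 3
PUSH 11 → -8 34 3 11
NEG     → -8 34 3 -11

[-8, 34, 3, -11]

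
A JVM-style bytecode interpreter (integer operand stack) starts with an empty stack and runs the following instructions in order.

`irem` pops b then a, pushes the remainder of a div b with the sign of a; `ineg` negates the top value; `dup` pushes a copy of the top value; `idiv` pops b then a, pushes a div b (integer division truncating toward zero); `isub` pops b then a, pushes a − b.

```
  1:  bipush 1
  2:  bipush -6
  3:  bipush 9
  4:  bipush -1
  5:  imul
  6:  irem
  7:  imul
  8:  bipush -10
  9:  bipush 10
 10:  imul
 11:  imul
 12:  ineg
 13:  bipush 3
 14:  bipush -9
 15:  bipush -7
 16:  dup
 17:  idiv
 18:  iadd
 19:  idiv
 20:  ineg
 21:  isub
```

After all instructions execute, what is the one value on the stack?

-600

bipush 1    [1]
bipush -6   [1, -6]
bipush 9    [1, -6, 9]
bipush -1   [1, -6, 9, -1]
imul        [1, -6, -9]
irem        [1, -6]
imul        [-6]
bipush -10  [-6, -10]
bipush 10   [-6, -10, 10]
imul        [-6, -100]
imul        [600]
ineg        [-600]
bipush 3    [-600, 3]
bipush -9   [-600, 3, -9]
bipush -7   [-600, 3, -9, -7]
dup         [-600, 3, -9, -7, -7]
idiv        [-600, 3, -9, 1]
iadd        [-600, 3, -8]
idiv        [-600, 0]
ineg        [-600, 0]
isub        [-600]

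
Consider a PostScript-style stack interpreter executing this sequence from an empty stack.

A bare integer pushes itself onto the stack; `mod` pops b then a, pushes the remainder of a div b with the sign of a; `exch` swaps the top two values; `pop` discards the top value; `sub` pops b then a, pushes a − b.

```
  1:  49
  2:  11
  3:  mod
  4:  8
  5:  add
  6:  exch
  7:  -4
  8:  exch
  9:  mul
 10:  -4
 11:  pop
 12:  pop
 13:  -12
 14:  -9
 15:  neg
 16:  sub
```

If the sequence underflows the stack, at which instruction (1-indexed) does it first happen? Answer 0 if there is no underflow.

6

49  → [49]
11  → [49, 11]
mod → [5]
8   → [5, 8]
add → [13]
exch  — needs 2 operands, stack has 1 → underflow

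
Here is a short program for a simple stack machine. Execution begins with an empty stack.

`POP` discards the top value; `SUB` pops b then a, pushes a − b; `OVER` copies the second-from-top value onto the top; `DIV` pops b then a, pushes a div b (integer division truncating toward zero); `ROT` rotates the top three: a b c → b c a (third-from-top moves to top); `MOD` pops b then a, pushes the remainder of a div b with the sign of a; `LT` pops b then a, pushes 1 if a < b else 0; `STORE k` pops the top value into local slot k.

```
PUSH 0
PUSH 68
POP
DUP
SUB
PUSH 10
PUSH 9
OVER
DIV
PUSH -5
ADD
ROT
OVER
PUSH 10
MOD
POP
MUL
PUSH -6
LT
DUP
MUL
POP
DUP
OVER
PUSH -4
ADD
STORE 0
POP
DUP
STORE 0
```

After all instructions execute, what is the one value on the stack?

PUSH 0  → 0
PUSH 68 → 0 68
POP     → 0
DUP     → 0 0
SUB     → 0
PUSH 10 → 0 10
PUSH 9  → 0 10 9
OVER    → 0 10 9 10
DIV     → 0 10 0
PUSH -5 → 0 10 0 -5
ADD     → 0 10 -5
ROT     → 10 -5 0
OVER    → 10 -5 0 -5
PUSH 10 → 10 -5 0 -5 10
MOD     → 10 -5 0 -5
POP     → 10 -5 0
MUL     → 10 0
PUSH -6 → 10 0 -6
LT      → 10 0
DUP     → 10 0 0
MUL     → 10 0
POP     → 10
DUP     → 10 10
OVER    → 10 10 10
PUSH -4 → 10 10 10 -4
ADD     → 10 10 6
STORE 0 → 10 10
POP     → 10
DUP     → 10 10
STORE 0 → 10

10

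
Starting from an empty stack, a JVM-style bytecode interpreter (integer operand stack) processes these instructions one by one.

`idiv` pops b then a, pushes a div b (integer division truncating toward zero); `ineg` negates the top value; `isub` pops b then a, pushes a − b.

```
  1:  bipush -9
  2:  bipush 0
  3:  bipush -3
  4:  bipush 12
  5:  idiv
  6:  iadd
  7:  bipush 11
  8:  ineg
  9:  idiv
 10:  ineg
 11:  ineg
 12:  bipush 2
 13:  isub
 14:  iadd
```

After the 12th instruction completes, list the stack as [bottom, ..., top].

[-9, 0, 2]

bipush -9  -9
bipush 0   -9 0
bipush -3  -9 0 -3
bipush 12  -9 0 -3 12
idiv       -9 0 0
iadd       -9 0
bipush 11  -9 0 11
ineg       -9 0 -11
idiv       -9 0
ineg       -9 0
ineg       -9 0
bipush 2   -9 0 2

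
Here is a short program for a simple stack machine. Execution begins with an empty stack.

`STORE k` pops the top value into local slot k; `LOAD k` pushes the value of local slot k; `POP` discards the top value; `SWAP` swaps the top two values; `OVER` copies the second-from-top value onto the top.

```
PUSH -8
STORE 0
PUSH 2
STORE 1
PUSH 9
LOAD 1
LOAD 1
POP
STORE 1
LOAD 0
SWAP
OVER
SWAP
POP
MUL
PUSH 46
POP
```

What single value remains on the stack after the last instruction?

64

PUSH -8 : -8
STORE 0 : (empty)
PUSH 2  : 2
STORE 1 : (empty)
PUSH 9  : 9
LOAD 1  : 9 2
LOAD 1  : 9 2 2
POP     : 9 2
STORE 1 : 9
LOAD 0  : 9 -8
SWAP    : -8 9
OVER    : -8 9 -8
SWAP    : -8 -8 9
POP     : -8 -8
MUL     : 64
PUSH 46 : 64 46
POP     : 64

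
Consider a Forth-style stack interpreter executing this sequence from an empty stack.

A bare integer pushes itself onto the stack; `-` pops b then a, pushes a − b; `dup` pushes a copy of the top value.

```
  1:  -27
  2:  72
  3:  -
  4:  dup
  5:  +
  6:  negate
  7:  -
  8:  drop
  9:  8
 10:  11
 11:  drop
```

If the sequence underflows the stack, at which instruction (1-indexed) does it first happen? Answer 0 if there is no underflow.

7

-27    : [-27]
72     : [-27, 72]
-      : [-99]
dup    : [-99, -99]
+      : [-198]
negate : [198]
-  — needs 2 operands, stack has 1 → underflow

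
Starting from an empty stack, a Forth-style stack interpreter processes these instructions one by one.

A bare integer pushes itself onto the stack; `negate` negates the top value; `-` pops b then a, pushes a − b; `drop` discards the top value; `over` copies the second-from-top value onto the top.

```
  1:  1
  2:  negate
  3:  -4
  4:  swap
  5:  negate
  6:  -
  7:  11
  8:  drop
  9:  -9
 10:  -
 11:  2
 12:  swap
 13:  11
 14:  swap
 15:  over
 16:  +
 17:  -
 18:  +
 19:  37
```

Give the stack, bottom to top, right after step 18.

1      : 1
negate : -1
-4     : -1 -4
swap   : -4 -1
negate : -4 1
-      : -5
11     : -5 11
drop   : -5
-9     : -5 -9
-      : 4
2      : 4 2
swap   : 2 4
11     : 2 4 11
swap   : 2 11 4
over   : 2 11 4 11
+      : 2 11 15
-      : 2 -4
+      : -2

[-2]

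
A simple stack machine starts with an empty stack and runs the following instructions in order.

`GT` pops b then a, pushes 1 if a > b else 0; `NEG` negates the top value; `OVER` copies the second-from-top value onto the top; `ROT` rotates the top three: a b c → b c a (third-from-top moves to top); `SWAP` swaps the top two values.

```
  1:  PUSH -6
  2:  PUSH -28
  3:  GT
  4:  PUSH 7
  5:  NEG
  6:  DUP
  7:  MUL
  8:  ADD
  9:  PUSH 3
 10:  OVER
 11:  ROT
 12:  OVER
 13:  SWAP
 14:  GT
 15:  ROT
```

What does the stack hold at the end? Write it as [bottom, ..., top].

PUSH -6  : [-6]
PUSH -28 : [-6, -28]
GT       : [1]
PUSH 7   : [1, 7]
NEG      : [1, -7]
DUP      : [1, -7, -7]
MUL      : [1, 49]
ADD      : [50]
PUSH 3   : [50, 3]
OVER     : [50, 3, 50]
ROT      : [3, 50, 50]
OVER     : [3, 50, 50, 50]
SWAP     : [3, 50, 50, 50]
GT       : [3, 50, 0]
ROT      : [50, 0, 3]

[50, 0, 3]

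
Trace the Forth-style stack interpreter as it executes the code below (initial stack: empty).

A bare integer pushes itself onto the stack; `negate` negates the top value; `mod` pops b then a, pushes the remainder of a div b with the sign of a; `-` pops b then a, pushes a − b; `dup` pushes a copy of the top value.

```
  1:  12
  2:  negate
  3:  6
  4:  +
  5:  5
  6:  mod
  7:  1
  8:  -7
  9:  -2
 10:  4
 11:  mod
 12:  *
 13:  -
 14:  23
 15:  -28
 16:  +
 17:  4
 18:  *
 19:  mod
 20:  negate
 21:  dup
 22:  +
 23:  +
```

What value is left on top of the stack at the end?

25

12      12
negate  -12
6       -12 6
+       -6
5       -6 5
mod     -1
1       -1 1
-7      -1 1 -7
-2      -1 1 -7 -2
4       -1 1 -7 -2 4
mod     -1 1 -7 -2
*       -1 1 14
-       -1 -13
23      -1 -13 23
-28     -1 -13 23 -28
+       -1 -13 -5
4       -1 -13 -5 4
*       -1 -13 -20
mod     -1 -13
negate  -1 13
dup     -1 13 13
+       -1 26
+       25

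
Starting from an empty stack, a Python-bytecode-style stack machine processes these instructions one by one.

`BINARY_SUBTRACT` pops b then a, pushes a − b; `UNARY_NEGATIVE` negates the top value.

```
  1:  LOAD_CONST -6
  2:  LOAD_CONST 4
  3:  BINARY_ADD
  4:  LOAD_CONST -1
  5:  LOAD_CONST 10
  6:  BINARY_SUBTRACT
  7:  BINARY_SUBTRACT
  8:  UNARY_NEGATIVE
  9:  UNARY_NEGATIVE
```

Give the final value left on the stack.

LOAD_CONST -6   -> -6
LOAD_CONST 4    -> -6 4
BINARY_ADD      -> -2
LOAD_CONST -1   -> -2 -1
LOAD_CONST 10   -> -2 -1 10
BINARY_SUBTRACT -> -2 -11
BINARY_SUBTRACT -> 9
UNARY_NEGATIVE  -> -9
UNARY_NEGATIVE  -> 9

9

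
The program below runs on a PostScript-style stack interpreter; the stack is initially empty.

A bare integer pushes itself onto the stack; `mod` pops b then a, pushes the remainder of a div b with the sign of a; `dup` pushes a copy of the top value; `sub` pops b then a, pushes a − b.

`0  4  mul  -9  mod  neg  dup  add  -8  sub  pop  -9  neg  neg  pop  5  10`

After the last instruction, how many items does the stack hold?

0   -> [0]
4   -> [0, 4]
mul -> [0]
-9  -> [0, -9]
mod -> [0]
neg -> [0]
dup -> [0, 0]
add -> [0]
-8  -> [0, -8]
sub -> [8]
pop -> []
-9  -> [-9]
neg -> [9]
neg -> [-9]
pop -> []
5   -> [5]
10  -> [5, 10]

2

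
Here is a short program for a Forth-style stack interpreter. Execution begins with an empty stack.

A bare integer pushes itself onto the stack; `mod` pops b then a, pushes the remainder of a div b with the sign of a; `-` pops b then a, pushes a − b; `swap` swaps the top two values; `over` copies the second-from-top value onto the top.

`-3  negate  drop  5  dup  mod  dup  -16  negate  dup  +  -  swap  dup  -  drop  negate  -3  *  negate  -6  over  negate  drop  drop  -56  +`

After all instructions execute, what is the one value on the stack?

40

-3     -> -3
negate -> 3
drop   -> (empty)
5      -> 5
dup    -> 5 5
mod    -> 0
dup    -> 0 0
-16    -> 0 0 -16
negate -> 0 0 16
dup    -> 0 0 16 16
+      -> 0 0 32
-      -> 0 -32
swap   -> -32 0
dup    -> -32 0 0
-      -> -32 0
drop   -> -32
negate -> 32
-3     -> 32 -3
*      -> -96
negate -> 96
-6     -> 96 -6
over   -> 96 -6 96
negate -> 96 -6 -96
drop   -> 96 -6
drop   -> 96
-56    -> 96 -56
+      -> 40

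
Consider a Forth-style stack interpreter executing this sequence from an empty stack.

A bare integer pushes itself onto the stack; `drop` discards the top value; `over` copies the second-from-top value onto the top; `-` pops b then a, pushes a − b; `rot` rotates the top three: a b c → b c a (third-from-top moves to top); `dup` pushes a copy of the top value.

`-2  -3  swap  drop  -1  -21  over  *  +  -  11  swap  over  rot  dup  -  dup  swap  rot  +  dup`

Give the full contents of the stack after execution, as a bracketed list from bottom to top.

[-23, 0, 11, 11]

-2   → [-2]
-3   → [-2, -3]
swap → [-3, -2]
drop → [-3]
-1   → [-3, -1]
-21  → [-3, -1, -21]
over → [-3, -1, -21, -1]
*    → [-3, -1, 21]
+    → [-3, 20]
-    → [-23]
11   → [-23, 11]
swap → [11, -23]
over → [11, -23, 11]
rot  → [-23, 11, 11]
dup  → [-23, 11, 11, 11]
-    → [-23, 11, 0]
dup  → [-23, 11, 0, 0]
swap → [-23, 11, 0, 0]
rot  → [-23, 0, 0, 11]
+    → [-23, 0, 11]
dup  → [-23, 0, 11, 11]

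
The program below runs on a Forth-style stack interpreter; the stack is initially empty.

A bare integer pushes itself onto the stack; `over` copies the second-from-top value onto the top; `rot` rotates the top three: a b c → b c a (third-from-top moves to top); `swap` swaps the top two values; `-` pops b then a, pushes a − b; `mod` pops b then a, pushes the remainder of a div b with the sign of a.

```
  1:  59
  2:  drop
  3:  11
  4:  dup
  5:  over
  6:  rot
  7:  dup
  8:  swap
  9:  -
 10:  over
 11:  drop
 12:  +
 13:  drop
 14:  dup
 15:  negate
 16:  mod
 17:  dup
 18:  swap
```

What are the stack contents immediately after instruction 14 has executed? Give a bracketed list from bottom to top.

59   -> 59
drop -> (empty)
11   -> 11
dup  -> 11 11
over -> 11 11 11
rot  -> 11 11 11
dup  -> 11 11 11 11
swap -> 11 11 11 11
-    -> 11 11 0
over -> 11 11 0 11
drop -> 11 11 0
+    -> 11 11
drop -> 11
dup  -> 11 11

[11, 11]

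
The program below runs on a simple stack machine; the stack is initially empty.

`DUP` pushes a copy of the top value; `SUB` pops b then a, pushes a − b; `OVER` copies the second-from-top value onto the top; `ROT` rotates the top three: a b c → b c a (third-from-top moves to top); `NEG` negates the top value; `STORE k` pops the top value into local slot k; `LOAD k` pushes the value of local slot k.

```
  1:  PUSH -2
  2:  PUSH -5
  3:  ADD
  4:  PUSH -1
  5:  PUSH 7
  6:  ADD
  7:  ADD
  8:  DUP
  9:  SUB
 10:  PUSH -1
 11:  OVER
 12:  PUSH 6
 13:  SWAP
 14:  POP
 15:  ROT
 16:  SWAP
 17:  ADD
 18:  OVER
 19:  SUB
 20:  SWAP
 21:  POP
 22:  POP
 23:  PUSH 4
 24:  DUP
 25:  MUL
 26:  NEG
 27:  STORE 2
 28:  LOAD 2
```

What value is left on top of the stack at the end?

-16

PUSH -2  -2
PUSH -5  -2 -5
ADD      -7
PUSH -1  -7 -1
PUSH 7   -7 -1 7
ADD      -7 6
ADD      -1
DUP      -1 -1
SUB      0
PUSH -1  0 -1
OVER     0 -1 0
PUSH 6   0 -1 0 6
SWAP     0 -1 6 0
POP      0 -1 6
ROT      -1 6 0
SWAP     -1 0 6
ADD      -1 6
OVER     -1 6 -1
SUB      -1 7
SWAP     7 -1
POP      7
POP      (empty)
PUSH 4   4
DUP      4 4
MUL      16
NEG      -16
STORE 2  (empty)
LOAD 2   -16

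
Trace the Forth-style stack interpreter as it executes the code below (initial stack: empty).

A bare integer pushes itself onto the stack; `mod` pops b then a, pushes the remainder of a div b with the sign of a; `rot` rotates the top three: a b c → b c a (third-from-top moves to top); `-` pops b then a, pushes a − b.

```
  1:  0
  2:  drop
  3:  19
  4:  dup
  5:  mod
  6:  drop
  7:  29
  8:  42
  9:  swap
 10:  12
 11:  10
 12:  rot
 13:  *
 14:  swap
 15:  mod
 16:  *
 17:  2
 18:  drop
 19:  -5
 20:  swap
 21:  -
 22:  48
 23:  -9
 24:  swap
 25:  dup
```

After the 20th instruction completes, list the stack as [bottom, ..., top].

0    -> 0
drop -> (empty)
19   -> 19
dup  -> 19 19
mod  -> 0
drop -> (empty)
29   -> 29
42   -> 29 42
swap -> 42 29
12   -> 42 29 12
10   -> 42 29 12 10
rot  -> 42 12 10 29
*    -> 42 12 290
swap -> 42 290 12
mod  -> 42 2
*    -> 84
2    -> 84 2
drop -> 84
-5   -> 84 -5
swap -> -5 84

[-5, 84]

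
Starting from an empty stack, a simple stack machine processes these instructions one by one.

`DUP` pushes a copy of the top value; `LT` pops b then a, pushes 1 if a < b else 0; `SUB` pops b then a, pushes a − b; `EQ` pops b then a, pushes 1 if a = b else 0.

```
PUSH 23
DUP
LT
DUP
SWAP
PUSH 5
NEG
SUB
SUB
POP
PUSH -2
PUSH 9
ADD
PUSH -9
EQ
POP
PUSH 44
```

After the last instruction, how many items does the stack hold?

1

PUSH 23 → 23
DUP     → 23 23
LT      → 0
DUP     → 0 0
SWAP    → 0 0
PUSH 5  → 0 0 5
NEG     → 0 0 -5
SUB     → 0 5
SUB     → -5
POP     → (empty)
PUSH -2 → -2
PUSH 9  → -2 9
ADD     → 7
PUSH -9 → 7 -9
EQ      → 0
POP     → (empty)
PUSH 44 → 44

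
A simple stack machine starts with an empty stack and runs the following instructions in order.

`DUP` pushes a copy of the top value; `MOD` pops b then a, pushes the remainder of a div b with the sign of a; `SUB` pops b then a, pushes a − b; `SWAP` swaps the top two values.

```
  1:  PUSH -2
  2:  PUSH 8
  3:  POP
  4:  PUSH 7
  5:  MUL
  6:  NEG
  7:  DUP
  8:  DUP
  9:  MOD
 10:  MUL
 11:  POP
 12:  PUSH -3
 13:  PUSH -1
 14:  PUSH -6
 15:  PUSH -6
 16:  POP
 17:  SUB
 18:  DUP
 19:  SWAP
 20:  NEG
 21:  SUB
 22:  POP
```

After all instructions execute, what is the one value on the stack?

PUSH -2 → -2
PUSH 8  → -2 8
POP     → -2
PUSH 7  → -2 7
MUL     → -14
NEG     → 14
DUP     → 14 14
DUP     → 14 14 14
MOD     → 14 0
MUL     → 0
POP     → (empty)
PUSH -3 → -3
PUSH -1 → -3 -1
PUSH -6 → -3 -1 -6
PUSH -6 → -3 -1 -6 -6
POP     → -3 -1 -6
SUB     → -3 5
DUP     → -3 5 5
SWAP    → -3 5 5
NEG     → -3 5 -5
SUB     → -3 10
POP     → -3

-3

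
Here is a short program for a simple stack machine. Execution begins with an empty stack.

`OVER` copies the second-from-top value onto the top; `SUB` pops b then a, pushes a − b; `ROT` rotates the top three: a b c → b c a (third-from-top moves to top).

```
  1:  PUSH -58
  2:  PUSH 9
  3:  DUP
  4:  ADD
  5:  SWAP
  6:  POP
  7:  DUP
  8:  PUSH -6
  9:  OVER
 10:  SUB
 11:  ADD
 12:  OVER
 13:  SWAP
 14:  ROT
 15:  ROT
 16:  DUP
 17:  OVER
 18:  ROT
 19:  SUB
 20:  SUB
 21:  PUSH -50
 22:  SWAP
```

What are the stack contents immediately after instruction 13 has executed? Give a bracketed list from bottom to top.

PUSH -58 -> [-58]
PUSH 9   -> [-58, 9]
DUP      -> [-58, 9, 9]
ADD      -> [-58, 18]
SWAP     -> [18, -58]
POP      -> [18]
DUP      -> [18, 18]
PUSH -6  -> [18, 18, -6]
OVER     -> [18, 18, -6, 18]
SUB      -> [18, 18, -24]
ADD      -> [18, -6]
OVER     -> [18, -6, 18]
SWAP     -> [18, 18, -6]

[18, 18, -6]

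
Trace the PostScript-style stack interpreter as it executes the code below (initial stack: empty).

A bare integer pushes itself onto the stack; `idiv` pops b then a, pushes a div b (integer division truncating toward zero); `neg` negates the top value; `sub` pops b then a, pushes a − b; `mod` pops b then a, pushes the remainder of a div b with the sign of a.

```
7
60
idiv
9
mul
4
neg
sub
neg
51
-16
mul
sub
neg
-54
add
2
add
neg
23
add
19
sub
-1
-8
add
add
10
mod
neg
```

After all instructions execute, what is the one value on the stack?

-9

7     [7]
60    [7, 60]
idiv  [0]
9     [0, 9]
mul   [0]
4     [0, 4]
neg   [0, -4]
sub   [4]
neg   [-4]
51    [-4, 51]
-16   [-4, 51, -16]
mul   [-4, -816]
sub   [812]
neg   [-812]
-54   [-812, -54]
add   [-866]
2     [-866, 2]
add   [-864]
neg   [864]
23    [864, 23]
add   [887]
19    [887, 19]
sub   [868]
-1    [868, -1]
-8    [868, -1, -8]
add   [868, -9]
add   [859]
10    [859, 10]
mod   [9]
neg   [-9]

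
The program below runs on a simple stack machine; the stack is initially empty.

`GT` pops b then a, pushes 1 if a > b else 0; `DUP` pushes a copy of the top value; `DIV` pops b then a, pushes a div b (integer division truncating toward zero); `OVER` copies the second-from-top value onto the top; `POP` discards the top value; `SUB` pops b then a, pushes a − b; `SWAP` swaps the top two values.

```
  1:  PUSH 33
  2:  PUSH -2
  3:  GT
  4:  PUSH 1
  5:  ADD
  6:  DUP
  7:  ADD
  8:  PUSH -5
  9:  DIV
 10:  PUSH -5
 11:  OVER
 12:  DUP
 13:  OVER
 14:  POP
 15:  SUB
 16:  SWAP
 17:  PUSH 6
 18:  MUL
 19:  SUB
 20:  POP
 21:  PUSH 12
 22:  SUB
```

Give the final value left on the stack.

PUSH 33  33
PUSH -2  33 -2
GT       1
PUSH 1   1 1
ADD      2
DUP      2 2
ADD      4
PUSH -5  4 -5
DIV      0
PUSH -5  0 -5
OVER     0 -5 0
DUP      0 -5 0 0
OVER     0 -5 0 0 0
POP      0 -5 0 0
SUB      0 -5 0
SWAP     0 0 -5
PUSH 6   0 0 -5 6
MUL      0 0 -30
SUB      0 30
POP      0
PUSH 12  0 12
SUB      -12

-12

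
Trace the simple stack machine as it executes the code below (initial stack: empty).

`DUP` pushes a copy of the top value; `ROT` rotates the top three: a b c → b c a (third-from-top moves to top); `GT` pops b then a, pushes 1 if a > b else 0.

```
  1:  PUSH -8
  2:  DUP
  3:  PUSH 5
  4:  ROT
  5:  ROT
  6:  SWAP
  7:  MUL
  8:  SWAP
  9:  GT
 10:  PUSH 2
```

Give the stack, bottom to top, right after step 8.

PUSH -8  [-8]
DUP      [-8, -8]
PUSH 5   [-8, -8, 5]
ROT      [-8, 5, -8]
ROT      [5, -8, -8]
SWAP     [5, -8, -8]
MUL      [5, 64]
SWAP     [64, 5]

[64, 5]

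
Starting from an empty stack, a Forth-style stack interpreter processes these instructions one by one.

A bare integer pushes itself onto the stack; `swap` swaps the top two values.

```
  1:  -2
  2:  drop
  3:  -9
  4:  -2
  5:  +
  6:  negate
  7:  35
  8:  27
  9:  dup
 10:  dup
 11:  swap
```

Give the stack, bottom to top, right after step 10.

-2      -2
drop    (empty)
-9      -9
-2      -9 -2
+       -11
negate  11
35      11 35
27      11 35 27
dup     11 35 27 27
dup     11 35 27 27 27

[11, 35, 27, 27, 27]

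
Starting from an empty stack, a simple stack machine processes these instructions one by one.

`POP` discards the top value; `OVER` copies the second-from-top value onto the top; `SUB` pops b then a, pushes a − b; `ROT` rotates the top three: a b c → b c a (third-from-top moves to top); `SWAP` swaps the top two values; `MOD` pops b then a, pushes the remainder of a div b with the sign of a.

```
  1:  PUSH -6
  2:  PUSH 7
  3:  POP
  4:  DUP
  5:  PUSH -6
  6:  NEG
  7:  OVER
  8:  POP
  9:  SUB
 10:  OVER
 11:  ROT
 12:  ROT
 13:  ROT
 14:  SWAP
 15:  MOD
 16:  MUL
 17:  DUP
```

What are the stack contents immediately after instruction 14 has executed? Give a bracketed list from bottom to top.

[-6, -6, -12]

PUSH -6 -> -6
PUSH 7  -> -6 7
POP     -> -6
DUP     -> -6 -6
PUSH -6 -> -6 -6 -6
NEG     -> -6 -6 6
OVER    -> -6 -6 6 -6
POP     -> -6 -6 6
SUB     -> -6 -12
OVER    -> -6 -12 -6
ROT     -> -12 -6 -6
ROT     -> -6 -6 -12
ROT     -> -6 -12 -6
SWAP    -> -6 -6 -12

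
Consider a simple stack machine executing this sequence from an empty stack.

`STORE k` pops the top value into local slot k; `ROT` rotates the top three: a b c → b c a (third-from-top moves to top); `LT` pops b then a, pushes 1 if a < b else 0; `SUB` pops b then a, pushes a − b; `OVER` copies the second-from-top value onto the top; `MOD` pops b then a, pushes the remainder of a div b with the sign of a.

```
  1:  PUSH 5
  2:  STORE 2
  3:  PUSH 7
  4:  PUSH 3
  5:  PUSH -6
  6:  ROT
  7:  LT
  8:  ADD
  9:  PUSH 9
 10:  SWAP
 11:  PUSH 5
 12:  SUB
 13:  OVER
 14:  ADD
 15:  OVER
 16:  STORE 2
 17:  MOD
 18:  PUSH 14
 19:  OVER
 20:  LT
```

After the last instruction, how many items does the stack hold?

2

PUSH 5  → 5
STORE 2 → (empty)
PUSH 7  → 7
PUSH 3  → 7 3
PUSH -6 → 7 3 -6
ROT     → 3 -6 7
LT      → 3 1
ADD     → 4
PUSH 9  → 4 9
SWAP    → 9 4
PUSH 5  → 9 4 5
SUB     → 9 -1
OVER    → 9 -1 9
ADD     → 9 8
OVER    → 9 8 9
STORE 2 → 9 8
MOD     → 1
PUSH 14 → 1 14
OVER    → 1 14 1
LT      → 1 0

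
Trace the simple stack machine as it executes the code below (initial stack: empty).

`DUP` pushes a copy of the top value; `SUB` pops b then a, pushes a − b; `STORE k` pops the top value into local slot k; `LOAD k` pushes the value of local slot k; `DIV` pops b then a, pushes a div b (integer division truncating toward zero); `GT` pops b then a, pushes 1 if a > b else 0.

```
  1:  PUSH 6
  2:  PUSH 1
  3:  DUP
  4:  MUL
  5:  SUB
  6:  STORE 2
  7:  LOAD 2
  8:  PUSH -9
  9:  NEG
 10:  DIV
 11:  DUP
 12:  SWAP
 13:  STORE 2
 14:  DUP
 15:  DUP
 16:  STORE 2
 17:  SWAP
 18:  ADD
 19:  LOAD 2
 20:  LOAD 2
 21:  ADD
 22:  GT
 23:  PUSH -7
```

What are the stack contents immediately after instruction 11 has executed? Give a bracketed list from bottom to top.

PUSH 6  : 6
PUSH 1  : 6 1
DUP     : 6 1 1
MUL     : 6 1
SUB     : 5
STORE 2 : (empty)
LOAD 2  : 5
PUSH -9 : 5 -9
NEG     : 5 9
DIV     : 0
DUP     : 0 0

[0, 0]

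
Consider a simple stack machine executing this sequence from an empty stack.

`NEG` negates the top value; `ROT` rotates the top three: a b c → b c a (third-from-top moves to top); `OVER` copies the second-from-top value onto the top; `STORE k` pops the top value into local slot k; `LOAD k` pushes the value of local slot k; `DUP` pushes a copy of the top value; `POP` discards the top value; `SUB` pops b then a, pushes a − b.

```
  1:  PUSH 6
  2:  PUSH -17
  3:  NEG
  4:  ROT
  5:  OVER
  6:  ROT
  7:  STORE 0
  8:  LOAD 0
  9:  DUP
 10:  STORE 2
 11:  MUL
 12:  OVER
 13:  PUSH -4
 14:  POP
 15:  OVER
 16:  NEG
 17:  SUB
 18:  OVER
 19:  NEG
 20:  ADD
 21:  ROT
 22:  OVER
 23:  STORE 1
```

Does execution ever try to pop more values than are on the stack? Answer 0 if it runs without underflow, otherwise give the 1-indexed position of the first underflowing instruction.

4

PUSH 6   : [6]
PUSH -17 : [6, -17]
NEG      : [6, 17]
ROT  — needs 3 operands, stack has 2 → underflow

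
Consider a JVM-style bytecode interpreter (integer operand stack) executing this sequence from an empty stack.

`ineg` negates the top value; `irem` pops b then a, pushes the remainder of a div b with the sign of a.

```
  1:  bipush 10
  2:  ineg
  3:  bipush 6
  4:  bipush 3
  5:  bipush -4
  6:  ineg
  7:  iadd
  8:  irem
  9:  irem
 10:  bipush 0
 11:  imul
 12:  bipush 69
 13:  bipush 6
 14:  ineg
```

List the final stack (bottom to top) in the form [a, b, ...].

bipush 10 -> 10
ineg      -> -10
bipush 6  -> -10 6
bipush 3  -> -10 6 3
bipush -4 -> -10 6 3 -4
ineg      -> -10 6 3 4
iadd      -> -10 6 7
irem      -> -10 6
irem      -> -4
bipush 0  -> -4 0
imul      -> 0
bipush 69 -> 0 69
bipush 6  -> 0 69 6
ineg      -> 0 69 -6

[0, 69, -6]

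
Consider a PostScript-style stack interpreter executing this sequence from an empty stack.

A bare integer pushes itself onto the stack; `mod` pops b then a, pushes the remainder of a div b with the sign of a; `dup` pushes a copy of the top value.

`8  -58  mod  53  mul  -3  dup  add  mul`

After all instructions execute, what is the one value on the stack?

-2544

8   -> 8
-58 -> 8 -58
mod -> 8
53  -> 8 53
mul -> 424
-3  -> 424 -3
dup -> 424 -3 -3
add -> 424 -6
mul -> -2544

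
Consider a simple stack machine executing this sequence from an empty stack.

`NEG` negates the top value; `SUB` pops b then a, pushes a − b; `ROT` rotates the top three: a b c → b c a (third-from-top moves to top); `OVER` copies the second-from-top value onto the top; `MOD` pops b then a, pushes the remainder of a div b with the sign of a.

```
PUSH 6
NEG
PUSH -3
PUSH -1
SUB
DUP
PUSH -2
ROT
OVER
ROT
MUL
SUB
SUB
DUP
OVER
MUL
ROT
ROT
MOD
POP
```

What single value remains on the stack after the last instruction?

PUSH 6  → [6]
NEG     → [-6]
PUSH -3 → [-6, -3]
PUSH -1 → [-6, -3, -1]
SUB     → [-6, -2]
DUP     → [-6, -2, -2]
PUSH -2 → [-6, -2, -2, -2]
ROT     → [-6, -2, -2, -2]
OVER    → [-6, -2, -2, -2, -2]
ROT     → [-6, -2, -2, -2, -2]
MUL     → [-6, -2, -2, 4]
SUB     → [-6, -2, -6]
SUB     → [-6, 4]
DUP     → [-6, 4, 4]
OVER    → [-6, 4, 4, 4]
MUL     → [-6, 4, 16]
ROT     → [4, 16, -6]
ROT     → [16, -6, 4]
MOD     → [16, -2]
POP     → [16]

16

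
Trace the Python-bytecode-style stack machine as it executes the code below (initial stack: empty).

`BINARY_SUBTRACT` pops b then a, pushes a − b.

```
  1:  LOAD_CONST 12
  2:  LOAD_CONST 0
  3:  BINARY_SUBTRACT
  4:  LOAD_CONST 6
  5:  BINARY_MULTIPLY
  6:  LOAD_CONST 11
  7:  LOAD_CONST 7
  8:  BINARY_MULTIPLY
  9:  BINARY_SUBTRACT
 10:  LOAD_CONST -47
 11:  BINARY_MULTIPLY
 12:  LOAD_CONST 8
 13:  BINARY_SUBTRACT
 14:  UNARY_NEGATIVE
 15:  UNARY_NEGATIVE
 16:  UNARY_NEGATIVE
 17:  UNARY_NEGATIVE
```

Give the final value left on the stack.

LOAD_CONST 12    [12]
LOAD_CONST 0     [12, 0]
BINARY_SUBTRACT  [12]
LOAD_CONST 6     [12, 6]
BINARY_MULTIPLY  [72]
LOAD_CONST 11    [72, 11]
LOAD_CONST 7     [72, 11, 7]
BINARY_MULTIPLY  [72, 77]
BINARY_SUBTRACT  [-5]
LOAD_CONST -47   [-5, -47]
BINARY_MULTIPLY  [235]
LOAD_CONST 8     [235, 8]
BINARY_SUBTRACT  [227]
UNARY_NEGATIVE   [-227]
UNARY_NEGATIVE   [227]
UNARY_NEGATIVE   [-227]
UNARY_NEGATIVE   [227]

227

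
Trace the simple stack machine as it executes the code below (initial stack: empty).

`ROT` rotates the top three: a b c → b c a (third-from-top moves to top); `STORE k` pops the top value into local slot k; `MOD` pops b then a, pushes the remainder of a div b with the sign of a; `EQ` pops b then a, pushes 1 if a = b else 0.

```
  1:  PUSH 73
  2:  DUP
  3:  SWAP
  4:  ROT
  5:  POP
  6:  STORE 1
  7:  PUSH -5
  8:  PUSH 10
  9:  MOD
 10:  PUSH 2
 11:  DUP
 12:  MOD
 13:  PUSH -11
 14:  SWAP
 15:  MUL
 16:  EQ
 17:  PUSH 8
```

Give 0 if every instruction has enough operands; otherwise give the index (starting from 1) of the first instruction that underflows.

PUSH 73 -> [73]
DUP     -> [73, 73]
SWAP    -> [73, 73]
ROT  — needs 3 operands, stack has 2 → underflow

4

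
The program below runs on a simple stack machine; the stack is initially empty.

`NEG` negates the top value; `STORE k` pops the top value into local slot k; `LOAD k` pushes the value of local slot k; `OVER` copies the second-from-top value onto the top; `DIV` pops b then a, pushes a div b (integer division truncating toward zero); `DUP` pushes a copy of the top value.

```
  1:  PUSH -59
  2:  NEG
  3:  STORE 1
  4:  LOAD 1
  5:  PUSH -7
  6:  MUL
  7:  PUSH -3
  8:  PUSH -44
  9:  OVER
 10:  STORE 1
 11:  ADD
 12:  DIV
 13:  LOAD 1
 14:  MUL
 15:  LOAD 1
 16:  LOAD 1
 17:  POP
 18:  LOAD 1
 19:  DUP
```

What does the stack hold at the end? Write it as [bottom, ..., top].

[-24, -3, -3, -3]

PUSH -59 : [-59]
NEG      : [59]
STORE 1  : []
LOAD 1   : [59]
PUSH -7  : [59, -7]
MUL      : [-413]
PUSH -3  : [-413, -3]
PUSH -44 : [-413, -3, -44]
OVER     : [-413, -3, -44, -3]
STORE 1  : [-413, -3, -44]
ADD      : [-413, -47]
DIV      : [8]
LOAD 1   : [8, -3]
MUL      : [-24]
LOAD 1   : [-24, -3]
LOAD 1   : [-24, -3, -3]
POP      : [-24, -3]
LOAD 1   : [-24, -3, -3]
DUP      : [-24, -3, -3, -3]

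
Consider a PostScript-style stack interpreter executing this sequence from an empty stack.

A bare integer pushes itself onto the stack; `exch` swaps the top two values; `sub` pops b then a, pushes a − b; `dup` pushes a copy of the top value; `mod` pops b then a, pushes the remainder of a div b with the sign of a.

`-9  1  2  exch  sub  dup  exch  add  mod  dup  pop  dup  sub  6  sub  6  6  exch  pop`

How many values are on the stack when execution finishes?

2

-9   : [-9]
1    : [-9, 1]
2    : [-9, 1, 2]
exch : [-9, 2, 1]
sub  : [-9, 1]
dup  : [-9, 1, 1]
exch : [-9, 1, 1]
add  : [-9, 2]
mod  : [-1]
dup  : [-1, -1]
pop  : [-1]
dup  : [-1, -1]
sub  : [0]
6    : [0, 6]
sub  : [-6]
6    : [-6, 6]
6    : [-6, 6, 6]
exch : [-6, 6, 6]
pop  : [-6, 6]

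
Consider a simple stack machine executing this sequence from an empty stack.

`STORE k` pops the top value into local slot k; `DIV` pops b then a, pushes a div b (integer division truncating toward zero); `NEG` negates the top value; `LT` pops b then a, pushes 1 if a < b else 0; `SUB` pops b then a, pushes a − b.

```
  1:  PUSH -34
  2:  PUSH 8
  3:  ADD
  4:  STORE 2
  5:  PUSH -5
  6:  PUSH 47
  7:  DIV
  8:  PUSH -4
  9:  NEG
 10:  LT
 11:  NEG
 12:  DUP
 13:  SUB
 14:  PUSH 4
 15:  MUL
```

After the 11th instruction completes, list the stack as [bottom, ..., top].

[-1]

PUSH -34 : -34
PUSH 8   : -34 8
ADD      : -26
STORE 2  : (empty)
PUSH -5  : -5
PUSH 47  : -5 47
DIV      : 0
PUSH -4  : 0 -4
NEG      : 0 4
LT       : 1
NEG      : -1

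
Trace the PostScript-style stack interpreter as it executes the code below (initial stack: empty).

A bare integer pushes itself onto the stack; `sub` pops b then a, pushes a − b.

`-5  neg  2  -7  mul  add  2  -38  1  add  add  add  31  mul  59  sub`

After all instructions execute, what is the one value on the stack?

-1423

-5  : [-5]
neg : [5]
2   : [5, 2]
-7  : [5, 2, -7]
mul : [5, -14]
add : [-9]
2   : [-9, 2]
-38 : [-9, 2, -38]
1   : [-9, 2, -38, 1]
add : [-9, 2, -37]
add : [-9, -35]
add : [-44]
31  : [-44, 31]
mul : [-1364]
59  : [-1364, 59]
sub : [-1423]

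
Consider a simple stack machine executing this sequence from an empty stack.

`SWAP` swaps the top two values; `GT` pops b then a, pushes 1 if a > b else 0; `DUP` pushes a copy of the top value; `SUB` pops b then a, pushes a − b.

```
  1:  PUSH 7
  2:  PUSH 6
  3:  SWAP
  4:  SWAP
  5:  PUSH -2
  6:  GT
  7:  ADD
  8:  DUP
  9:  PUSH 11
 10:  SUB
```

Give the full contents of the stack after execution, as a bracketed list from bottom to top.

PUSH 7  → 7
PUSH 6  → 7 6
SWAP    → 6 7
SWAP    → 7 6
PUSH -2 → 7 6 -2
GT      → 7 1
ADD     → 8
DUP     → 8 8
PUSH 11 → 8 8 11
SUB     → 8 -3

[8, -3]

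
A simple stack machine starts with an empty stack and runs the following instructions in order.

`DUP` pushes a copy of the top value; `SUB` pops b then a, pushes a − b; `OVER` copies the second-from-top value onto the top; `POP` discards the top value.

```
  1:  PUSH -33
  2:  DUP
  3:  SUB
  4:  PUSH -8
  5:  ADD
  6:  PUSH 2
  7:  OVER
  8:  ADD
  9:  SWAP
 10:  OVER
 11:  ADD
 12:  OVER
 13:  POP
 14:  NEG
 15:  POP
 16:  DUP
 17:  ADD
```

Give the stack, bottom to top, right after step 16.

[-6, -6]

PUSH -33 : [-33]
DUP      : [-33, -33]
SUB      : [0]
PUSH -8  : [0, -8]
ADD      : [-8]
PUSH 2   : [-8, 2]
OVER     : [-8, 2, -8]
ADD      : [-8, -6]
SWAP     : [-6, -8]
OVER     : [-6, -8, -6]
ADD      : [-6, -14]
OVER     : [-6, -14, -6]
POP      : [-6, -14]
NEG      : [-6, 14]
POP      : [-6]
DUP      : [-6, -6]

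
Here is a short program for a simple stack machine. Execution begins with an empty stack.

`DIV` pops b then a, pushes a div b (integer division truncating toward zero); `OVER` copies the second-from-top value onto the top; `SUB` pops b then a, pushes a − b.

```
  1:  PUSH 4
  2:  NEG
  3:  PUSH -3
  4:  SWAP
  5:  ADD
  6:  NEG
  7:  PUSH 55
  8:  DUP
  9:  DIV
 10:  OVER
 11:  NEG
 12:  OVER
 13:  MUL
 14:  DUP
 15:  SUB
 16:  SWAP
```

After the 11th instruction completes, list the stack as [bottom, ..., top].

PUSH 4   4
NEG      -4
PUSH -3  -4 -3
SWAP     -3 -4
ADD      -7
NEG      7
PUSH 55  7 55
DUP      7 55 55
DIV      7 1
OVER     7 1 7
NEG      7 1 -7

[7, 1, -7]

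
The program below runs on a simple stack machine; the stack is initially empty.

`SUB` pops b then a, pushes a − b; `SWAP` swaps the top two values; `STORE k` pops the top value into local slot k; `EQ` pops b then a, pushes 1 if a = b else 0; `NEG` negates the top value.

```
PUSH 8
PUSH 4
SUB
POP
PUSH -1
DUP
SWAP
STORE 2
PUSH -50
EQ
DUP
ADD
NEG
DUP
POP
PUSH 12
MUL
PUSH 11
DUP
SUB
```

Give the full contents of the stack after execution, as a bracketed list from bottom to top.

[0, 0]

PUSH 8   : 8
PUSH 4   : 8 4
SUB      : 4
POP      : (empty)
PUSH -1  : -1
DUP      : -1 -1
SWAP     : -1 -1
STORE 2  : -1
PUSH -50 : -1 -50
EQ       : 0
DUP      : 0 0
ADD      : 0
NEG      : 0
DUP      : 0 0
POP      : 0
PUSH 12  : 0 12
MUL      : 0
PUSH 11  : 0 11
DUP      : 0 11 11
SUB      : 0 0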